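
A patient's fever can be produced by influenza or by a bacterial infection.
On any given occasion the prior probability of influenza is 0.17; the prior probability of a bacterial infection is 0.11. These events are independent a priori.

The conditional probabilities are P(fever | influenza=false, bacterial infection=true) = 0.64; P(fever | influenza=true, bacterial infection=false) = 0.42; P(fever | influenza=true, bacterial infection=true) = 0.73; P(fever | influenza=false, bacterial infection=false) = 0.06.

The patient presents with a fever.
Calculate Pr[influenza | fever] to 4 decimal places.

Pr[influenza | fever] ≈ 0.4290

P(fever) = 0.06*0.83*0.89 + 0.64*0.83*0.11 + 0.42*0.17*0.89 + 0.73*0.17*0.11 = 0.044322 + 0.058432 + 0.063546 + 0.013651 = 0.179951
Restricting to configurations with influenza present: 0.063546 + 0.013651 = 0.077197.
So P(influenza | fever) = 0.077197/0.179951 ≈ 0.4290.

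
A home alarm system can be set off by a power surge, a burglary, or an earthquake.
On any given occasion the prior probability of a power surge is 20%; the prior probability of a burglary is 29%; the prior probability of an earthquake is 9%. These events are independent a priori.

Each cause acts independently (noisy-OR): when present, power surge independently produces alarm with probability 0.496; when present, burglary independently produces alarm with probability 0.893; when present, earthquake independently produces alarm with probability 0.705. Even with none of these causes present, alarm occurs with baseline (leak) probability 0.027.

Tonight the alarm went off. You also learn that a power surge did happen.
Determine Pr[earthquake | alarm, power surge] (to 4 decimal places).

Under noisy-OR, P(alarm | causes) = 1 − (1−0.027)·∏(1−qᵢ) over the active causes.
Weight on earthquake=true, given the evidence: 0.054656 + 0.025696 = 0.080352
Denominator P(alarm | power surge): 0.509608*0.71*0.91 + 0.855334*0.71*0.09 + 0.947528*0.29*0.91 + 0.984521*0.29*0.09 = 0.659663
P(earthquake | alarm, power surge) = 0.080352/0.659663 ≈ 0.1218

Pr[earthquake | alarm, power surge] ≈ 0.1218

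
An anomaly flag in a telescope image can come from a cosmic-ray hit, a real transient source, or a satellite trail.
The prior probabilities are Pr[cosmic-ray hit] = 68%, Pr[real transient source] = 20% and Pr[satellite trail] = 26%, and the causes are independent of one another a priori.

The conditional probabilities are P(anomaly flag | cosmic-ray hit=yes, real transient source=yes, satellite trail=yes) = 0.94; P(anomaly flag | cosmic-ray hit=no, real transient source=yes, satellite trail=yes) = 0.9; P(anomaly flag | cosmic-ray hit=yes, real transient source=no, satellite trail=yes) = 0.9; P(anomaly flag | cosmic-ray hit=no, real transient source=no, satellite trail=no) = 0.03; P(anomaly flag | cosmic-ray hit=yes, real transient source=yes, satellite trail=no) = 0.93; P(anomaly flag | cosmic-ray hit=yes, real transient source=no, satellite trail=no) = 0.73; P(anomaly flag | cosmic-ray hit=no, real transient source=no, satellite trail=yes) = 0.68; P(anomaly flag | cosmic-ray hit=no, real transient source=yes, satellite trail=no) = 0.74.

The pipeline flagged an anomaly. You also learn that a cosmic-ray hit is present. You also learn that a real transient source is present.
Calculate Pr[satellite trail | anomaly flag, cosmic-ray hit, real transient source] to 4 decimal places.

Numerator (weight on configurations with satellite trail): 0.94*0.26 = 0.244400
Denominator P(anomaly flag | cosmic-ray hit, real transient source): 0.93*0.74 + 0.94*0.26 = 0.932600
P(satellite trail | anomaly flag, cosmic-ray hit, real transient source) = 0.244400/0.932600 ≈ 0.2621

Pr[satellite trail | anomaly flag, cosmic-ray hit, real transient source] ≈ 0.2621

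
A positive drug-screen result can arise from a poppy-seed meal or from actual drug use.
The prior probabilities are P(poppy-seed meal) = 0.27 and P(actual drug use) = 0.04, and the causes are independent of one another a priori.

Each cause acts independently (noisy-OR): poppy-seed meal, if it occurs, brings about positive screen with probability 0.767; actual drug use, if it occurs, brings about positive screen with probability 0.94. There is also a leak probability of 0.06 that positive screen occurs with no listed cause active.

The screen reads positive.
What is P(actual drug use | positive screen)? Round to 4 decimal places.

P(actual drug use | positive screen) ≈ 0.1352

Under noisy-OR, P(positive screen | causes) = 1 − (1−0.06)·∏(1−qᵢ) over the active causes.
Sum P(positive screen|·) weighted by the priors over the 4 (poppy-seed meal, actual drug use) configurations:
  P(positive screen) = 0.06·0.73·0.96 + 0.9436·0.73·0.04 + 0.78098·0.27·0.96 + 0.986859·0.27·0.04
        = 0.042048 + 0.027553 + 0.202430 + 0.010658 = 0.282689
Configurations with actual drug use contribute 0.038211, so
  P(actual drug use | positive screen) = 0.038211 / 0.282689 ≈ 0.1352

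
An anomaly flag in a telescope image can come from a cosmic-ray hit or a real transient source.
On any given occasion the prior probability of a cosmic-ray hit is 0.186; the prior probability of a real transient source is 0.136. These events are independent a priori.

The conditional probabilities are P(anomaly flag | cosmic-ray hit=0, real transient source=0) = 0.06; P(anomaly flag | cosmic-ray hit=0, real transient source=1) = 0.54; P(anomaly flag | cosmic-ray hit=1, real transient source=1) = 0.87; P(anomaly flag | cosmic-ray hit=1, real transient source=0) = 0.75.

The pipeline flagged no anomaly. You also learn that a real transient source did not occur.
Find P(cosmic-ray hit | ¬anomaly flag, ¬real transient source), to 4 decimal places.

Numerator (weight on configurations with cosmic-ray hit): 0.25·0.186 = 0.046500
Denominator P(¬anomaly flag | ¬real transient source): 0.94·0.814 + 0.25·0.186 = 0.811660
P(cosmic-ray hit | ¬anomaly flag, ¬real transient source) = 0.046500/0.811660 ≈ 0.0573

P(cosmic-ray hit | ¬anomaly flag, ¬real transient source) ≈ 0.0573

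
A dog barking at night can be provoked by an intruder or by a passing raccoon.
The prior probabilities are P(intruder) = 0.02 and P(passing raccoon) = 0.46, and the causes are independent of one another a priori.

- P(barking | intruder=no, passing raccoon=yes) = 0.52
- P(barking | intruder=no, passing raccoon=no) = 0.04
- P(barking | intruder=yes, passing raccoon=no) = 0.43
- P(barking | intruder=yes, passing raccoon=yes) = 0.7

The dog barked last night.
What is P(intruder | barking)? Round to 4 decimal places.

P(intruder | barking) ≈ 0.0416

Enumerate the 4 (intruder, passing raccoon) configurations and weight by the priors:
  P(barking) = 0.04×0.98×0.54 + 0.52×0.98×0.46 + 0.43×0.02×0.54 + 0.7×0.02×0.46
        = 0.021168 + 0.234416 + 0.004644 + 0.006440 = 0.266668
Configurations with intruder contribute 0.011084, so
  P(intruder | barking) = 0.011084 / 0.266668 ≈ 0.0416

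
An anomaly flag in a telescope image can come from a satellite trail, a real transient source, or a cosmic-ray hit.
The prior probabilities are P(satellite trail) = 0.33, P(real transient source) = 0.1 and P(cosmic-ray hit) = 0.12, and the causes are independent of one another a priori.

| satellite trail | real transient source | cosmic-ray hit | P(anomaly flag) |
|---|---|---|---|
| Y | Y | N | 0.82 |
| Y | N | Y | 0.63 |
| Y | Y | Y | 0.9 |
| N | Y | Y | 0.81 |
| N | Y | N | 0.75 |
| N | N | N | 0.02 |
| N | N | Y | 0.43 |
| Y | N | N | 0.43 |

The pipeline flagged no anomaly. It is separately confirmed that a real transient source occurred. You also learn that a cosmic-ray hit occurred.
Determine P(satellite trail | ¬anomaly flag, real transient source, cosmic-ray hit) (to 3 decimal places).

P(satellite trail | ¬anomaly flag, real transient source, cosmic-ray hit) ≈ 0.206

Weight on satellite trail=true, given the evidence: 0.1·0.33 = 0.033000
The normalizing constant is 0.19·0.67 + 0.1·0.33 = 0.160300
Posterior = 0.033000 / 0.160300 ≈ 0.206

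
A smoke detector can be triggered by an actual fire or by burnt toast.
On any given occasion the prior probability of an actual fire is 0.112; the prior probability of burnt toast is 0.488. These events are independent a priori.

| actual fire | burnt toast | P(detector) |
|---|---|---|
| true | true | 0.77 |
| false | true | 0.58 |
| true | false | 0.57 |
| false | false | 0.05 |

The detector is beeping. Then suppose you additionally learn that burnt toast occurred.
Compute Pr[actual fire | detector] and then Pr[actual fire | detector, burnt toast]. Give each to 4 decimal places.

Pr[actual fire | detector] ≈ 0.2143; Pr[actual fire | detector, burnt toast] ≈ 0.1434

P(detector) = 0.05·0.888·0.512 + 0.58·0.888·0.488 + 0.57·0.112·0.512 + 0.77·0.112·0.488 = 0.022733 + 0.251340 + 0.032686 + 0.042085 = 0.348844
Restricting to configurations with actual fire present: 0.032686 + 0.042085 = 0.074771.
P(actual fire | detector) = 0.074771 / 0.348844 ≈ 0.2143

Now condition on the additional information:
P(detector | burnt toast) = 0.58·0.888 + 0.77·0.112 = 0.515040 + 0.086240 = 0.601280
Of this, 0.086240 comes from 0.77·0.112 (the actual fire=true cases).
P(actual fire | detector, burnt toast) = 0.086240 / 0.601280 ≈ 0.1434
— burnt toast explains away the evidence for actual fire.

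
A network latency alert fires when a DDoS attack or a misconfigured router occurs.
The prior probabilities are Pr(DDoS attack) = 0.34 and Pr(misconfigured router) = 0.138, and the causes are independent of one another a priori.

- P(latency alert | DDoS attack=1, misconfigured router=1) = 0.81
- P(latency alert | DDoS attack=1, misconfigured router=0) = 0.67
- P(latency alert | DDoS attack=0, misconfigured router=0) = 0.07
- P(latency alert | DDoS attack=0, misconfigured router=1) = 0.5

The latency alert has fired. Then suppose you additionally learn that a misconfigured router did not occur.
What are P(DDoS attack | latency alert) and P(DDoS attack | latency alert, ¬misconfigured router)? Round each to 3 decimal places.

P(DDoS attack | latency alert) ≈ 0.733; P(DDoS attack | latency alert, ¬misconfigured router) ≈ 0.831

Enumerate the 4 (DDoS attack, misconfigured router) configurations and weight by the priors:
  P(latency alert) = 0.07×0.66×0.862 + 0.5×0.66×0.138 + 0.67×0.34×0.862 + 0.81×0.34×0.138
        = 0.039824 + 0.045540 + 0.196364 + 0.038005 = 0.319733
The terms with DDoS attack present sum to 0.234369, so
  P(DDoS attack | latency alert) = 0.234369 / 0.319733 ≈ 0.733

Now also conditioning on misconfigured router≠true:
P(latency alert | ¬misconfigured router) = 0.07×0.66 + 0.67×0.34 = 0.046200 + 0.227800 = 0.274000
Restricting to configurations with DDoS attack present: 0.67×0.34 = 0.227800.
So P(DDoS attack | latency alert, ¬misconfigured router) = 0.227800/0.274000 ≈ 0.831.
With misconfigured router excluded, DDoS attack must carry more of the explanatory weight for the latency alert.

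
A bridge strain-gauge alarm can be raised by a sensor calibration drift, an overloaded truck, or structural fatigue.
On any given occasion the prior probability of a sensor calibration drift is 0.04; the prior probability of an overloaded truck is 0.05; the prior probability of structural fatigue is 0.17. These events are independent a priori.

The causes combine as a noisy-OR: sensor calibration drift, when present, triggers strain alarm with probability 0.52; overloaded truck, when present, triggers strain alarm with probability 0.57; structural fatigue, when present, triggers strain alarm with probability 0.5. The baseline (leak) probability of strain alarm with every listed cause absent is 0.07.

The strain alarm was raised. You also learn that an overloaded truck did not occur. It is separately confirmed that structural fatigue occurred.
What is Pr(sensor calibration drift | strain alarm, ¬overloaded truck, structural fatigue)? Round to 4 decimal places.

Under noisy-OR, P(strain alarm | causes) = 1 − (1−0.07)·∏(1−qᵢ) over the active causes.
Numerator (weight on configurations with sensor calibration drift): 0.7768×0.04 = 0.031072
Normalizer over all consistent configurations: 0.535×0.96 + 0.7768×0.04 = 0.544672
P(sensor calibration drift | strain alarm, ¬overloaded truck, structural fatigue) = 0.031072/0.544672 ≈ 0.0570

Pr(sensor calibration drift | strain alarm, ¬overloaded truck, structural fatigue) ≈ 0.0570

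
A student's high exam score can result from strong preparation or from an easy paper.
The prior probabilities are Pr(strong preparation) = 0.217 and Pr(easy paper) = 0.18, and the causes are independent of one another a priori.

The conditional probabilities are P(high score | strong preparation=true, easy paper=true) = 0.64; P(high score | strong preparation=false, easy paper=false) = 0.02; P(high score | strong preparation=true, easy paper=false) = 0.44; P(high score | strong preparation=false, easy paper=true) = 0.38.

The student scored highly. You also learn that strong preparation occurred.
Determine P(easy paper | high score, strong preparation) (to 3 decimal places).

Sum P(high score|·) weighted by the priors over both values of easy paper:
  P(high score | strong preparation) = 0.44·0.82 + 0.64·0.18
        = 0.360800 + 0.115200 = 0.476000
The terms with easy paper present sum to 0.115200, so
  P(easy paper | high score, strong preparation) = 0.115200 / 0.476000 ≈ 0.242

P(easy paper | high score, strong preparation) ≈ 0.242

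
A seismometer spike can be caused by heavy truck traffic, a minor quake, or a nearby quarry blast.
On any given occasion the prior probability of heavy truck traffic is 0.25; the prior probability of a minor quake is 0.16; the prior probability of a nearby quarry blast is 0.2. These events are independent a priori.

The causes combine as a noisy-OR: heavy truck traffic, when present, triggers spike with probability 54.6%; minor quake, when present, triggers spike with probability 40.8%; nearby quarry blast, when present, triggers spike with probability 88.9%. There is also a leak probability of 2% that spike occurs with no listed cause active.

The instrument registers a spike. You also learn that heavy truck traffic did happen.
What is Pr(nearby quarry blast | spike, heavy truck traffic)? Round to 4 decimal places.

Pr(nearby quarry blast | spike, heavy truck traffic) ≈ 0.2899

Under noisy-OR, P(spike | causes) = 1 − (1−0.02)·∏(1−qᵢ) over the active causes.
Enumerate the 4 (minor quake, nearby quarry blast) configurations and weight by the priors:
  P(spike | heavy truck traffic) = 0.55508*0.84*0.8 + 0.950614*0.84*0.2 + 0.736607*0.16*0.8 + 0.970763*0.16*0.2
        = 0.373014 + 0.159703 + 0.094286 + 0.031064 = 0.658067
Keeping only the nearby quarry blast-present terms gives 0.190767, so
  P(nearby quarry blast | spike, heavy truck traffic) = 0.190767 / 0.658067 ≈ 0.2899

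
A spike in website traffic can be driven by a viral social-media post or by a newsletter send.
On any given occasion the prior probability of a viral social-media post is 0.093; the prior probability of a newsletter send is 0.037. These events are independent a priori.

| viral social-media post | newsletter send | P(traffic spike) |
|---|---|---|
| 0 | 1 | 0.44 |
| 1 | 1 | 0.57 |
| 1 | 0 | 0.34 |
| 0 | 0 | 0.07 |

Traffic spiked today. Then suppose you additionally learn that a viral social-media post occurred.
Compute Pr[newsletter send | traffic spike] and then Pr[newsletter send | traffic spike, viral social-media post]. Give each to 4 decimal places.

Pr[newsletter send | traffic spike] ≈ 0.1544; Pr[newsletter send | traffic spike, viral social-media post] ≈ 0.0605

P(traffic spike) = 0.07*0.907*0.963 + 0.44*0.907*0.037 + 0.34*0.093*0.963 + 0.57*0.093*0.037 = 0.061141 + 0.014766 + 0.030450 + 0.001961 = 0.108318
Restricting to configurations with newsletter send present: 0.014766 + 0.001961 = 0.016727.
P(newsletter send | traffic spike) = 0.016727 / 0.108318 ≈ 0.1544

Now also conditioning on viral social-media post=true:
Weight on newsletter send=true, given the evidence: 0.57×0.037 = 0.021090
Normalizer over all consistent configurations: 0.34×0.963 + 0.57×0.037 = 0.348510
Posterior = 0.021090 / 0.348510 ≈ 0.0605
Conditioning on viral social-media post lowers the posterior on newsletter send: the classic explaining-away effect in a common-effect structure.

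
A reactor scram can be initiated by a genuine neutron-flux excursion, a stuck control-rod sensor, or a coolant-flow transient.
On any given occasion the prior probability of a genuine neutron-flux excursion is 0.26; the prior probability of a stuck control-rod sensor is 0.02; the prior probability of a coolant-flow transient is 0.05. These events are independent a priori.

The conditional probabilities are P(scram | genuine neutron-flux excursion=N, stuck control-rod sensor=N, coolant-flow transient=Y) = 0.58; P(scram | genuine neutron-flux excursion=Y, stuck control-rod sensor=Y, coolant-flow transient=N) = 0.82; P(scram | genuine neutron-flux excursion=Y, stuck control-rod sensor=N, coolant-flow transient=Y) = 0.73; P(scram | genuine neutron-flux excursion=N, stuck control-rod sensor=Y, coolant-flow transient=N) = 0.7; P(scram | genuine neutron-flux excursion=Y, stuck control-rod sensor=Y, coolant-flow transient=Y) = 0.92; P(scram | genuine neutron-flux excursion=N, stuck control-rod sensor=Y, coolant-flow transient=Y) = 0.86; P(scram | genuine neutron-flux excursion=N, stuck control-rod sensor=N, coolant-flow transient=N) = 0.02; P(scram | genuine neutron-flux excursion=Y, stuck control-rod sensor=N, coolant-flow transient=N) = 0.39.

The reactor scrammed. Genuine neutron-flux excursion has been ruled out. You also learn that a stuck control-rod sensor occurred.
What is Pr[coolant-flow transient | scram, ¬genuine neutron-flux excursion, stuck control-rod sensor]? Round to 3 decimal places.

Pr[coolant-flow transient | scram, ¬genuine neutron-flux excursion, stuck control-rod sensor] ≈ 0.061

By total probability over both values of coolant-flow transient:
  P(scram | ¬genuine neutron-flux excursion, stuck control-rod sensor) = 0.7×0.95 + 0.86×0.05
        = 0.665000 + 0.043000 = 0.708000
Configurations with coolant-flow transient contribute 0.043000, so
  P(coolant-flow transient | scram, ¬genuine neutron-flux excursion, stuck control-rod sensor) = 0.043000 / 0.708000 ≈ 0.061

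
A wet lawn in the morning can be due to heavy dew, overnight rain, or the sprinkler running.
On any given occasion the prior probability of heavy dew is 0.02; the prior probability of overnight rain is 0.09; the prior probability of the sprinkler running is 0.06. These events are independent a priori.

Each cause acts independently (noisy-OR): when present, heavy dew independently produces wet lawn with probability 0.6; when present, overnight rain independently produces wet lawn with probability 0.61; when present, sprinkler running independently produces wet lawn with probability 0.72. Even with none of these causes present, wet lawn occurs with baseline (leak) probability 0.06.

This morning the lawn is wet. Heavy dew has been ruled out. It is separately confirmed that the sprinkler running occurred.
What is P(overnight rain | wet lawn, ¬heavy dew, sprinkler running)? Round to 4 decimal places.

Under noisy-OR, P(wet lawn | causes) = 1 − (1−0.06)·∏(1−qᵢ) over the active causes.
Numerator (weight on configurations with overnight rain): 0.897352*0.09 = 0.080762
Denominator P(wet lawn | ¬heavy dew, sprinkler running): 0.7368*0.91 + 0.897352*0.09 = 0.751250
P(overnight rain | wet lawn, ¬heavy dew, sprinkler running) = 0.080762/0.751250 ≈ 0.1075

P(overnight rain | wet lawn, ¬heavy dew, sprinkler running) ≈ 0.1075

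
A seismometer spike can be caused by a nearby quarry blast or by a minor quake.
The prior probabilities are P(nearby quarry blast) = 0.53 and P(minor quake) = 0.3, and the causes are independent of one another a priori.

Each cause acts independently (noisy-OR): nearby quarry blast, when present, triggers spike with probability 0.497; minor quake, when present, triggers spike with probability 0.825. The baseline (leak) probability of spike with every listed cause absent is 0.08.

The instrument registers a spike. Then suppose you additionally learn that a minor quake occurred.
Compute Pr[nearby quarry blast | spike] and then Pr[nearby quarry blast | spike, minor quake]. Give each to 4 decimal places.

Pr[nearby quarry blast | spike] ≈ 0.7049; Pr[nearby quarry blast | spike, minor quake] ≈ 0.5526

Under noisy-OR, P(spike | causes) = 1 − (1−0.08)·∏(1−qᵢ) over the active causes.
Enumerate the 4 (nearby quarry blast, minor quake) configurations and weight by the priors:
  P(spike) = 0.08×0.47×0.7 + 0.839×0.47×0.3 + 0.53724×0.53×0.7 + 0.919017×0.53×0.3
        = 0.026320 + 0.118299 + 0.199316 + 0.146124 = 0.490059
The terms with nearby quarry blast present sum to 0.345440, so
  P(nearby quarry blast | spike) = 0.345440 / 0.490059 ≈ 0.7049

With the extra evidence:
By total probability over both values of nearby quarry blast:
  P(spike | minor quake) = 0.839·0.47 + 0.919017·0.53
        = 0.394330 + 0.487079 = 0.881409
The terms with nearby quarry blast present sum to 0.487079, so
  P(nearby quarry blast | spike, minor quake) = 0.487079 / 0.881409 ≈ 0.5526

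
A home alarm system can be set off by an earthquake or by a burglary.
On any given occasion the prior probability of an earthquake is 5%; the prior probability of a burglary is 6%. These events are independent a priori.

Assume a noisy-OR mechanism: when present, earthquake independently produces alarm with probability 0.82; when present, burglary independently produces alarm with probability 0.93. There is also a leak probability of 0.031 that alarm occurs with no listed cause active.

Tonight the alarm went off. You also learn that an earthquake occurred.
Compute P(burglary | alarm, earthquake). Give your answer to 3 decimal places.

P(burglary | alarm, earthquake) ≈ 0.071

Under noisy-OR, P(alarm | causes) = 1 − (1−0.031)·∏(1−qᵢ) over the active causes.
Weight on burglary=true, given the evidence: 0.987791*0.06 = 0.059267
Denominator P(alarm | earthquake): 0.82558*0.94 + 0.987791*0.06 = 0.835312
P(burglary | alarm, earthquake) = 0.059267/0.835312 ≈ 0.071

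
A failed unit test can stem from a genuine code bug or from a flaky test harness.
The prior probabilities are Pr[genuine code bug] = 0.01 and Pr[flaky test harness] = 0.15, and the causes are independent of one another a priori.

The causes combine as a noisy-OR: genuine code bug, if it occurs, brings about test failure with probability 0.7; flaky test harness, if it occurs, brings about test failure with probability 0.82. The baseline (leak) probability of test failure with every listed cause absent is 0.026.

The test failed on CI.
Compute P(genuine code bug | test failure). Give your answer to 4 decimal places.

Under noisy-OR, P(test failure | causes) = 1 − (1−0.026)·∏(1−qᵢ) over the active causes.
Sum P(test failure|·) weighted by the priors over the 4 (genuine code bug, flaky test harness) configurations:
  P(test failure) = 0.026×0.99×0.85 + 0.82468×0.99×0.15 + 0.7078×0.01×0.85 + 0.947404×0.01×0.15
        = 0.021879 + 0.122465 + 0.006016 + 0.001421 = 0.151781
The terms with genuine code bug present sum to 0.007437, so
  P(genuine code bug | test failure) = 0.007437 / 0.151781 ≈ 0.0490

P(genuine code bug | test failure) ≈ 0.0490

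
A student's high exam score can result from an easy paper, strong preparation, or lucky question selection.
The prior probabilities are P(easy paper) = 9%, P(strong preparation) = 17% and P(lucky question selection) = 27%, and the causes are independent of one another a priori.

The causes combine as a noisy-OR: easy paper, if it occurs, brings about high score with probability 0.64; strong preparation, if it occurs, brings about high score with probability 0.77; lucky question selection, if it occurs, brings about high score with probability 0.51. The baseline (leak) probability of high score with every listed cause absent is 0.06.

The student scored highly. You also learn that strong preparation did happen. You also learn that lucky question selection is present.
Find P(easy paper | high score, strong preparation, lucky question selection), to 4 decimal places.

P(easy paper | high score, strong preparation, lucky question selection) ≈ 0.0962

Under noisy-OR, P(high score | causes) = 1 − (1−0.06)·∏(1−qᵢ) over the active causes.
Sum P(high score|·) weighted by the priors over both values of easy paper:
  P(high score | strong preparation, lucky question selection) = 0.894062·0.91 + 0.961862·0.09
        = 0.813596 + 0.086568 = 0.900164
Keeping only the easy paper-present terms gives 0.086568, so
  P(easy paper | high score, strong preparation, lucky question selection) = 0.086568 / 0.900164 ≈ 0.0962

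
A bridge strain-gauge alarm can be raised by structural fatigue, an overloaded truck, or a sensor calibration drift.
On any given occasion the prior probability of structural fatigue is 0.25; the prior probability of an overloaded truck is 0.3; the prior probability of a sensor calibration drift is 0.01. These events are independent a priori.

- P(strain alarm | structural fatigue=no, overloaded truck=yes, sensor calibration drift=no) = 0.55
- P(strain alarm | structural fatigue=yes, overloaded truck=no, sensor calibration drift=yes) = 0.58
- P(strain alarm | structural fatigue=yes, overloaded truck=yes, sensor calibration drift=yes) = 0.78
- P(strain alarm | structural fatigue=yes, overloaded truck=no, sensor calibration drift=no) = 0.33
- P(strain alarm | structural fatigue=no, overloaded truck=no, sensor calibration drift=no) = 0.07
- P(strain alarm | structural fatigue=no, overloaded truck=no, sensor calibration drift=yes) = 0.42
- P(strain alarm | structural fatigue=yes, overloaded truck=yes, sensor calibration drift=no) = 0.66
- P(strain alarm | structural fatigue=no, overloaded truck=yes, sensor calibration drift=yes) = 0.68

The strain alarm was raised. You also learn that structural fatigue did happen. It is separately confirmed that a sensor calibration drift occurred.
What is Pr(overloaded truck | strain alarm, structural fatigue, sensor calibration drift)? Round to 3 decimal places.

Pr(overloaded truck | strain alarm, structural fatigue, sensor calibration drift) ≈ 0.366

Sum P(strain alarm|·) weighted by the priors over both values of overloaded truck:
  P(strain alarm | structural fatigue, sensor calibration drift) = 0.58×0.7 + 0.78×0.3
        = 0.406000 + 0.234000 = 0.640000
The terms with overloaded truck present sum to 0.234000, so
  P(overloaded truck | strain alarm, structural fatigue, sensor calibration drift) = 0.234000 / 0.640000 ≈ 0.366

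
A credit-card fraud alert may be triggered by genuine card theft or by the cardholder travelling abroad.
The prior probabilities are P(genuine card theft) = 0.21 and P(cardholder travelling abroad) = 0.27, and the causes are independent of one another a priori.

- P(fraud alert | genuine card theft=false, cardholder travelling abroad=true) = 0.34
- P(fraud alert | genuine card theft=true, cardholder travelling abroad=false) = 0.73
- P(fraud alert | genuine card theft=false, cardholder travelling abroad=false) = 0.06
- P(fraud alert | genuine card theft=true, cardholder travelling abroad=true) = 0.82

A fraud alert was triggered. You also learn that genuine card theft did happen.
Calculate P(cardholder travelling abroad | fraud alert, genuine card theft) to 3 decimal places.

P(cardholder travelling abroad | fraud alert, genuine card theft) ≈ 0.294

Numerator (weight on configurations with cardholder travelling abroad): 0.82×0.27 = 0.221400
Normalizer over all consistent configurations: 0.73×0.73 + 0.82×0.27 = 0.754300
Posterior = 0.221400 / 0.754300 ≈ 0.294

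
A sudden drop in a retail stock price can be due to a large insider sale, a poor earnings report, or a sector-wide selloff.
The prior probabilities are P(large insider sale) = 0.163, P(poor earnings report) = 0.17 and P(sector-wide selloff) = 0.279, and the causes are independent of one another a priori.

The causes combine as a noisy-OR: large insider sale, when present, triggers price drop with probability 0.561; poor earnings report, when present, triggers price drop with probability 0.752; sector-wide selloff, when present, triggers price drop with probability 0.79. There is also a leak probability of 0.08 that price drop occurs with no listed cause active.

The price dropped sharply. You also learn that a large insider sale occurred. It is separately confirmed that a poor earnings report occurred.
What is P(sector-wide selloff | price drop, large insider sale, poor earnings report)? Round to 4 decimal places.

P(sector-wide selloff | price drop, large insider sale, poor earnings report) ≈ 0.2963

Under noisy-OR, P(price drop | causes) = 1 − (1−0.08)·∏(1−qᵢ) over the active causes.
Sum P(price drop|·) weighted by the priors over both values of sector-wide selloff:
  P(price drop | large insider sale, poor earnings report) = 0.899838×0.721 + 0.978966×0.279
        = 0.648783 + 0.273132 = 0.921915
The terms with sector-wide selloff present sum to 0.273132, so
  P(sector-wide selloff | price drop, large insider sale, poor earnings report) = 0.273132 / 0.921915 ≈ 0.2963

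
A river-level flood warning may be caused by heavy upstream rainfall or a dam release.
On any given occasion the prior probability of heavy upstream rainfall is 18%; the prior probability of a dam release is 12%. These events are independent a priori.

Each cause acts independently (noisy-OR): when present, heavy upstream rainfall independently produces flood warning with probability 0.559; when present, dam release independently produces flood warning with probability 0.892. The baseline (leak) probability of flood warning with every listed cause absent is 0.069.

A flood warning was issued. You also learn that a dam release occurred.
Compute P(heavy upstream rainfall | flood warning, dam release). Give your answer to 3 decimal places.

Under noisy-OR, P(flood warning | causes) = 1 − (1−0.069)·∏(1−qᵢ) over the active causes.
P(flood warning | dam release) = 0.899452*0.82 + 0.955658*0.18 = 0.737551 + 0.172018 = 0.909569
Restricting to configurations with heavy upstream rainfall present: 0.955658*0.18 = 0.172018.
Hence the posterior is 0.172018/0.909569 ≈ 0.189.

P(heavy upstream rainfall | flood warning, dam release) ≈ 0.189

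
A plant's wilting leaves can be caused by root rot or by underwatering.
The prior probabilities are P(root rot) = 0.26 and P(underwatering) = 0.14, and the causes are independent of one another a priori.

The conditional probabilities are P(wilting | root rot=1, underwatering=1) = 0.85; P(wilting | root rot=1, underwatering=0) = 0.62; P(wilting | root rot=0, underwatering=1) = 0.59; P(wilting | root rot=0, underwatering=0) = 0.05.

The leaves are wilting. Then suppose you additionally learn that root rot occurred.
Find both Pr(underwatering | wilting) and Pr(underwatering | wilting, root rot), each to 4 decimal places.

Sum P(wilting|·) weighted by the priors over the 4 (root rot, underwatering) configurations:
  P(wilting) = 0.05×0.74×0.86 + 0.59×0.74×0.14 + 0.62×0.26×0.86 + 0.85×0.26×0.14
        = 0.031820 + 0.061124 + 0.138632 + 0.030940 = 0.262516
Keeping only the underwatering-present terms gives 0.092064, so
  P(underwatering | wilting) = 0.092064 / 0.262516 ≈ 0.3507

Now also conditioning on root rot=true:
P(wilting | root rot) = 0.62*0.86 + 0.85*0.14 = 0.533200 + 0.119000 = 0.652200
The underwatering-present share is 0.85*0.14 = 0.119000.
So P(underwatering | wilting, root rot) = 0.119000/0.652200 ≈ 0.1825.

Pr(underwatering | wilting) ≈ 0.3507; Pr(underwatering | wilting, root rot) ≈ 0.1825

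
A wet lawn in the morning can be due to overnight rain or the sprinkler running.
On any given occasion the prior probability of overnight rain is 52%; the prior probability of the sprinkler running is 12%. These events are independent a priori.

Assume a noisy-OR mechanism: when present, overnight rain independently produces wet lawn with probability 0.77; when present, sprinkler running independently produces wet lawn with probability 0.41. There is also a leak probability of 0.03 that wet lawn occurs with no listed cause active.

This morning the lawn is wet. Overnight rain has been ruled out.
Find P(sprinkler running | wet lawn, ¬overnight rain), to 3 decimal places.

Under noisy-OR, P(wet lawn | causes) = 1 − (1−0.03)·∏(1−qᵢ) over the active causes.
Weight on sprinkler running=true, given the evidence: 0.4277*0.12 = 0.051324
Denominator P(wet lawn | ¬overnight rain): 0.03*0.88 + 0.4277*0.12 = 0.077724
P(sprinkler running | wet lawn, ¬overnight rain) = 0.051324/0.077724 ≈ 0.660

P(sprinkler running | wet lawn, ¬overnight rain) ≈ 0.660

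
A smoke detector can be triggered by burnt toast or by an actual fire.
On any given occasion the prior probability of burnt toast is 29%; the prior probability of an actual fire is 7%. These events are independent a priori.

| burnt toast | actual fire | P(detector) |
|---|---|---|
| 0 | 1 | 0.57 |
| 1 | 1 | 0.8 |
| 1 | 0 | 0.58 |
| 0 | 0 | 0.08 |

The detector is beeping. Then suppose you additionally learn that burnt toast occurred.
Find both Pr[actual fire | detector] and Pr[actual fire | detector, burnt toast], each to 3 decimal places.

Pr[actual fire | detector] ≈ 0.176; Pr[actual fire | detector, burnt toast] ≈ 0.094

P(detector) = 0.08×0.71×0.93 + 0.57×0.71×0.07 + 0.58×0.29×0.93 + 0.8×0.29×0.07 = 0.052824 + 0.028329 + 0.156426 + 0.016240 = 0.253819
Restricting to configurations with actual fire present: 0.028329 + 0.016240 = 0.044569.
P(actual fire | detector) = 0.044569 / 0.253819 ≈ 0.176

Now also conditioning on burnt toast=true:
Enumerate both values of actual fire and weight by the priors:
  P(detector | burnt toast) = 0.58·0.93 + 0.8·0.07
        = 0.539400 + 0.056000 = 0.595400
Configurations with actual fire contribute 0.056000, so
  P(actual fire | detector, burnt toast) = 0.056000 / 0.595400 ≈ 0.094
The drop from 0.176 to 0.094 is the explaining-away (discounting) effect.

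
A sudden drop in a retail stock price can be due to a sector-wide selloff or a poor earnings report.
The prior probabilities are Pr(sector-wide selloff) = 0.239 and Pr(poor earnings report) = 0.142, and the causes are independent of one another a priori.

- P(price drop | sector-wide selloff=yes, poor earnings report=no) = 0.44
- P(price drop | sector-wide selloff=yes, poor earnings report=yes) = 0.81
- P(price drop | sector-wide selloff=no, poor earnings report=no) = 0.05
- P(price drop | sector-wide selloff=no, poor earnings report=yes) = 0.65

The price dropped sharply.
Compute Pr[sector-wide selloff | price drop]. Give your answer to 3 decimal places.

Sum P(price drop|·) weighted by the priors over the 4 (sector-wide selloff, poor earnings report) configurations:
  P(price drop) = 0.05*0.761*0.858 + 0.65*0.761*0.142 + 0.44*0.239*0.858 + 0.81*0.239*0.142
        = 0.032647 + 0.070240 + 0.090227 + 0.027490 = 0.220604
Configurations with sector-wide selloff contribute 0.117717, so
  P(sector-wide selloff | price drop) = 0.117717 / 0.220604 ≈ 0.534

Pr[sector-wide selloff | price drop] ≈ 0.534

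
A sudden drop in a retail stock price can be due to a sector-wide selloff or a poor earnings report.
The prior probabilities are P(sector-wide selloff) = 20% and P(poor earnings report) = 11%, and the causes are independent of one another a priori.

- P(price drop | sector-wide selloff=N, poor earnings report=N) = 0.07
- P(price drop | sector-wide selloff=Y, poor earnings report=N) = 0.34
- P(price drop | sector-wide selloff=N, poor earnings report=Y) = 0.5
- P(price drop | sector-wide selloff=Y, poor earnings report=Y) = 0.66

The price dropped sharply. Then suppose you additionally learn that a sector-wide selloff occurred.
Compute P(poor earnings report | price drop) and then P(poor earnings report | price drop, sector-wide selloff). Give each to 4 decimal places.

P(poor earnings report | price drop) ≈ 0.3465; P(poor earnings report | price drop, sector-wide selloff) ≈ 0.1935

P(price drop) = 0.07*0.8*0.89 + 0.5*0.8*0.11 + 0.34*0.2*0.89 + 0.66*0.2*0.11 = 0.049840 + 0.044000 + 0.060520 + 0.014520 = 0.168880
The poor earnings report-present share is 0.044000 + 0.014520 = 0.058520.
P(poor earnings report | price drop) = 0.058520 / 0.168880 ≈ 0.3465

Now also conditioning on sector-wide selloff=true:
Weight on poor earnings report=true, given the evidence: 0.66·0.11 = 0.072600
Normalizer over all consistent configurations: 0.34·0.89 + 0.66·0.11 = 0.375200
P(poor earnings report | price drop, sector-wide selloff) = 0.072600/0.375200 ≈ 0.1935
Conditioning on sector-wide selloff lowers the posterior on poor earnings report: the classic explaining-away effect in a common-effect structure.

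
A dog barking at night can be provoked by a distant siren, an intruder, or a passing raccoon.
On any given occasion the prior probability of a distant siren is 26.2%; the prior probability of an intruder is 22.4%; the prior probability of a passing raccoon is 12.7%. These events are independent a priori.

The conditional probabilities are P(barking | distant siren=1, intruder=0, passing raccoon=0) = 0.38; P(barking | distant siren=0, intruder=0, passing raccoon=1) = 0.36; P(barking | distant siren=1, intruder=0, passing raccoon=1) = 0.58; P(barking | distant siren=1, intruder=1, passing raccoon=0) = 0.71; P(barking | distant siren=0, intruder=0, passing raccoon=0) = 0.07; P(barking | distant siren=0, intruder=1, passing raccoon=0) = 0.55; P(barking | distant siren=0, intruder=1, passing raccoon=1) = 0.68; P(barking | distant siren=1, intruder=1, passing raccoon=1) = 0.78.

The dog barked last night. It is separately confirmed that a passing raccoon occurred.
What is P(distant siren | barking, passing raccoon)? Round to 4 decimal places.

By total probability over the 4 (distant siren, intruder) configurations:
  P(barking | passing raccoon) = 0.36·0.738·0.776 + 0.68·0.738·0.224 + 0.58·0.262·0.776 + 0.78·0.262·0.224
        = 0.206168 + 0.112412 + 0.117921 + 0.045777 = 0.482278
Configurations with distant siren contribute 0.163698, so
  P(distant siren | barking, passing raccoon) = 0.163698 / 0.482278 ≈ 0.3394

P(distant siren | barking, passing raccoon) ≈ 0.3394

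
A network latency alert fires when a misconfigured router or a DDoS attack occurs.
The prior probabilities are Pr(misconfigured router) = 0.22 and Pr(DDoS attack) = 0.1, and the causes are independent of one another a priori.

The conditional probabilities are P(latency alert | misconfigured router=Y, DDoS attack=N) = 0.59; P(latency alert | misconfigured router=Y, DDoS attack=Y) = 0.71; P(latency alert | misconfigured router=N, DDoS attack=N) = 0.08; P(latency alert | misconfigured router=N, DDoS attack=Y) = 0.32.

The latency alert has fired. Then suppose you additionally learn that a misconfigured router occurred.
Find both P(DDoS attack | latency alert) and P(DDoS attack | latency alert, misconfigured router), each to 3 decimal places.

Enumerate the 4 (misconfigured router, DDoS attack) configurations and weight by the priors:
  P(latency alert) = 0.08×0.78×0.9 + 0.32×0.78×0.1 + 0.59×0.22×0.9 + 0.71×0.22×0.1
        = 0.056160 + 0.024960 + 0.116820 + 0.015620 = 0.213560
Configurations with DDoS attack contribute 0.040580, so
  P(DDoS attack | latency alert) = 0.040580 / 0.213560 ≈ 0.190

Now condition on the additional information:
P(latency alert | misconfigured router) = 0.59·0.9 + 0.71·0.1 = 0.531000 + 0.071000 = 0.602000
The DDoS attack-present share is 0.71·0.1 = 0.071000.
P(DDoS attack | latency alert, misconfigured router) = 0.071000 / 0.602000 ≈ 0.118
This is intercausal reasoning (explaining away): once misconfigured router accounts for the latency alert, DDoS attack becomes less likely.

P(DDoS attack | latency alert) ≈ 0.190; P(DDoS attack | latency alert, misconfigured router) ≈ 0.118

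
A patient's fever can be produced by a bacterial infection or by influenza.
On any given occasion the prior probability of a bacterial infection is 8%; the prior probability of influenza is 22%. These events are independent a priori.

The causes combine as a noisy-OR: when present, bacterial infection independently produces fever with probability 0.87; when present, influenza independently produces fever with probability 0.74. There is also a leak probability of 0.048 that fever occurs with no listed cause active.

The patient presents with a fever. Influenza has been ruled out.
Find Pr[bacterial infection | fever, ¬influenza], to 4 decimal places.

Under noisy-OR, P(fever | causes) = 1 − (1−0.048)·∏(1−qᵢ) over the active causes.
P(fever | ¬influenza) = 0.048·0.92 + 0.87624·0.08 = 0.044160 + 0.070099 = 0.114259
Restricting to configurations with bacterial infection present: 0.87624·0.08 = 0.070099.
So P(bacterial infection | fever, ¬influenza) = 0.070099/0.114259 ≈ 0.6135.

Pr[bacterial infection | fever, ¬influenza] ≈ 0.6135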